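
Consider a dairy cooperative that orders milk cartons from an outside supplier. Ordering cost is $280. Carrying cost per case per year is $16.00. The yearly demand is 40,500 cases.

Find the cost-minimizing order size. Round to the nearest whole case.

Q* = √(2·D·S / H) = √(2·40,500·280 / 16) = √1,417,500.0 ≈ 1,190.59

1,191 cases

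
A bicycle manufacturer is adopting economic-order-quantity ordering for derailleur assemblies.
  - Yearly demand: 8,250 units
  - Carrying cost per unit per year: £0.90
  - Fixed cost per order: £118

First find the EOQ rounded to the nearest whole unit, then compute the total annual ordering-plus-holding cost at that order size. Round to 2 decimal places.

EOQ = √(2DS/H) = √(2 × 8,250 × 118 / 0.9)
    = √(2,163,333.33) ≈ 1,470.83 → Q = 1,471 units
Annual ordering cost = (D/Q)·S = (8,250/1,471) × 118 = £661.79
Annual holding cost  = (Q/2)·H = (1,471/2) × 0.9 = £661.95
Total = £661.79 + £661.95 = £1,323.74

£1,323.74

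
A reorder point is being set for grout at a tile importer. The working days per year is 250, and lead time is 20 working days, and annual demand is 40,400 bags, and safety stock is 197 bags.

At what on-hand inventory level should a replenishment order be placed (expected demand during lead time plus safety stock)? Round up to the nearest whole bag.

Daily demand d = 40,400 / 250 = 161.600 bags/day
Demand during lead time = 161.600 × 20 = 3,232.00
Reorder point = 3,232.00 + 197 = 3,429.00 → round up

3,429 bags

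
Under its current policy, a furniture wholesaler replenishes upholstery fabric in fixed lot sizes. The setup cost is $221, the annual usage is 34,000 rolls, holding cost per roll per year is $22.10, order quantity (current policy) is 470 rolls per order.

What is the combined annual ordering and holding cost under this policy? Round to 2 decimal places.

Ordering: D/Q × S = 34,000/470 × $221 = $15,987.23
Holding:  Q/2 × H = 470/2 × $22.1 = $5,193.50
Total = $15,987.23 + $5,193.50 = $21,180.73

$21,180.73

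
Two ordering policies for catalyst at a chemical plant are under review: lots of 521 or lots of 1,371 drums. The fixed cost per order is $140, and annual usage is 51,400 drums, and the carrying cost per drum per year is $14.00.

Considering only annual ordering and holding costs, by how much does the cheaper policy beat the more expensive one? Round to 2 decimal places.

For each Q, cost = (D/Q)·S + (Q/2)·H.
TC(521) = (51,400/521)×140 + (521/2)×14 = $17,458.90
TC(1,371) = (51,400/1,371)×140 + (1,371/2)×14 = $14,845.72
|ΔTC| = |$17,458.90 − $14,845.72| = $2,613.18

$2,613.18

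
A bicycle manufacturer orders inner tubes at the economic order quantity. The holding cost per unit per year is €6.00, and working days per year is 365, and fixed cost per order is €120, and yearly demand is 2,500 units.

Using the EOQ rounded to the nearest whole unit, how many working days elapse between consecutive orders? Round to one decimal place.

Q* = √(2·D·S / H) = √(2·2,500·120 / 6) = √100,000.0 ≈ 316.23 → Q = 316 units
T = Q/D × 365 days = 316/2,500 × 365 = 46.136 days

46.1 days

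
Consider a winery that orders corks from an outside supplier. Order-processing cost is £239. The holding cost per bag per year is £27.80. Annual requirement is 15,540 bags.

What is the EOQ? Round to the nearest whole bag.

Optimal lot size Q* = (2 × 15,540 × £239 / £27.8)^½ ≈ 516.91

517 bags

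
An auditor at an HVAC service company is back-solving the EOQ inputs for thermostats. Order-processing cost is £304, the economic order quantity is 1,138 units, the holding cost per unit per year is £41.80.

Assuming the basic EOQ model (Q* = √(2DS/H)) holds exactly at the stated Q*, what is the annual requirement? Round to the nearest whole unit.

EOQ relation: Q² = 2DS/H, so rearrange for the unknown.
D = Q²H / (2S) = 1,138² × 41.8 / (2 × 304) = 89,034.27

89,034 units per year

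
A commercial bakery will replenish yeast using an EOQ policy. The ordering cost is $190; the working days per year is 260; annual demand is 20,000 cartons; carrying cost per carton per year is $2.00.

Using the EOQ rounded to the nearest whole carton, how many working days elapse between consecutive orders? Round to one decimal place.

EOQ = √(2DS/H) = √(2 × 20,000 × 190 / 2)
    = √(3,800,000.00) ≈ 1,949.36 → Q = 1,949 cartons
T = Q/D × 260 days = 1,949/20,000 × 260 = 25.337 days

25.3 days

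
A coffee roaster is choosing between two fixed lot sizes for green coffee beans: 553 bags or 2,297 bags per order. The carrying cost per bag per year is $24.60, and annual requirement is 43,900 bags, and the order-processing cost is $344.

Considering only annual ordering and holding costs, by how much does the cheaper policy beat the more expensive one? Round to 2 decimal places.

For each Q, cost = (D/Q)·S + (Q/2)·H.
TC(553) = (43,900/553)×344 + (553/2)×24.6 = $34,110.40
TC(2,297) = (43,900/2,297)×344 + (2,297/2)×24.6 = $34,827.59
Cheaper: Q = 553.  Difference = $717.19

$717.19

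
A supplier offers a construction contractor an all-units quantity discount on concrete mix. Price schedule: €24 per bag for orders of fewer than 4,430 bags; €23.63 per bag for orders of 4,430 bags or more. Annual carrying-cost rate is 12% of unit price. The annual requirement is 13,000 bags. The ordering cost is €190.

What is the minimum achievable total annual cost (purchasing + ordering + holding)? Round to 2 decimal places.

€314,028.42

H₁ = 12%×€24 = €2.8800;  H₂ = 12%×€23.63 = €2.8356
EOQ₁ = √(2×13,000×190/2.8800) = 1,309.69  (< 4,430, feasible at tier 1)
EOQ₂ = √(2×13,000×190/2.8356) = 1,319.90  (< 4,430 → use Q = 4,430 at tier-2 price)
TC(tier 1 (EOQ₁), Q≈1,309.7) = €315,771.90
TC(tier 2, Q≈4,430.0) = €314,028.42
Minimum at tier 2: €314,028.42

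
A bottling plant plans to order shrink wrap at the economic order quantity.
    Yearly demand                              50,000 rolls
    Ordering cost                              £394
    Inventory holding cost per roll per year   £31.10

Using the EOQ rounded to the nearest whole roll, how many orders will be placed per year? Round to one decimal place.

2DS/H = 2·50,000·394/31.1 = 1,266,881.03
EOQ = √1,266,881.03 ≈ 1,125.56 → Q = 1,126
Orders per year = D/Q = 50,000 / 1,126 = 44.405

44.4 orders per year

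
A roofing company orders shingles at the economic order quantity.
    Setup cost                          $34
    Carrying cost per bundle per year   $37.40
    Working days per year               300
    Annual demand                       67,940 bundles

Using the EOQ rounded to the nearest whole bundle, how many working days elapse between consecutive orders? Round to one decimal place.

1.5 days

2DS/H = 2·67,940·34/37.4 = 123,527.27
EOQ = √123,527.27 ≈ 351.46 → Q = 351 bundles
Days between orders = 300 / (D/Q) = 300 / 193.561 ≈ 1.550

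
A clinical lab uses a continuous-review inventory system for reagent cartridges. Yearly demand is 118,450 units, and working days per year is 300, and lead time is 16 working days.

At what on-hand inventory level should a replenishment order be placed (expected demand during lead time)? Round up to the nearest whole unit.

Daily demand d = 118,450 / 300 = 394.833 units/day
Demand during lead time = 394.833 × 16 = 6,317.33
Reorder point = 6,317.33 → round up

6,318 units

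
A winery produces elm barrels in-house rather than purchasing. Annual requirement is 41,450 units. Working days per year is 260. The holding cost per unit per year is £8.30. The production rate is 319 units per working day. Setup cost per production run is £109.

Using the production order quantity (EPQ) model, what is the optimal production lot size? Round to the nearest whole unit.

Daily demand d = 41,450/260 = 159.423; p = 319; 1 − d/p = 0.50024
EPQ = √(2DS / (H(1 − d/p)))
    = √(2 × 41,450 × 109 / (8.3 × 0.50024)) ≈ 1,475.24

1,475 units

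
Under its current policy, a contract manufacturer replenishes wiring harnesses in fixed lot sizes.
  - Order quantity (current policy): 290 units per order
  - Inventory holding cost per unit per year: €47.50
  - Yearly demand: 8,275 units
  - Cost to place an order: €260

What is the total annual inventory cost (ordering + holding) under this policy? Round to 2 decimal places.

Ordering: D/Q × S = 8,275/290 × €260 = €7,418.97
Holding:  Q/2 × H = 290/2 × €47.5 = €6,887.50
Total = €7,418.97 + €6,887.50 = €14,306.47

€14,306.47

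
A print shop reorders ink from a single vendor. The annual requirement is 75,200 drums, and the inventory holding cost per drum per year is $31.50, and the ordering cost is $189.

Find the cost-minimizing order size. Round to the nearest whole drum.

2DS/H = 2·75,200·189/31.5 = 902,400.00
EOQ = √902,400.00 ≈ 949.95

950 drums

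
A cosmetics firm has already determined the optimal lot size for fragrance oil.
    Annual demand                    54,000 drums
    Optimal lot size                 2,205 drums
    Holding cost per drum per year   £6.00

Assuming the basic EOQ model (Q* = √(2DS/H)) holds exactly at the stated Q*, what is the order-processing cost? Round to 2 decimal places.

EOQ relation: Q² = 2DS/H, so rearrange for the unknown.
S = Q²H / (2D) = 2,205² × 6 / (2 × 54,000) = 270.1125

£270.11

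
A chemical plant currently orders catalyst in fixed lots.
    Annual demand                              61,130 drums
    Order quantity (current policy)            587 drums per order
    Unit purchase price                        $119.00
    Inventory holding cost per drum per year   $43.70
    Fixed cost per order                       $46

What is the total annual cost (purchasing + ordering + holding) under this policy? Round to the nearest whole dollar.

$7,292,086

Annual ordering cost = (D/Q)·S = (61,130/587) × 46 = $4,790.43
Annual holding cost  = (Q/2)·H = (587/2) × 43.7 = $12,825.95
Purchase cost = D·C = 61,130 × 119 = $7,274,470.00
Total = $4,790.43 + $12,825.95 + $7,274,470.00 = $7,292,086.38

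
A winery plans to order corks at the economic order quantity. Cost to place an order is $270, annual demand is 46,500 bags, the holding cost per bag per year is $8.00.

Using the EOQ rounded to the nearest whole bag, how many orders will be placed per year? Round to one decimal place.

Q* = √(2·D·S / H) = √(2·46,500·270 / 8) = √3,138,750.0 ≈ 1,771.65 → Q = 1,772
N = D/Q = 46,500/1,772 ≈ 26.242 orders/yr

26.2 orders per year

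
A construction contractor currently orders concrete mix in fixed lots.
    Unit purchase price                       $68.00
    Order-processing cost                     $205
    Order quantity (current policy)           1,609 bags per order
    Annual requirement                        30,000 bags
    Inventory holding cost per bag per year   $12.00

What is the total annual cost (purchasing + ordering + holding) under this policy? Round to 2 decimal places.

$2,053,476.25

Orders/yr = 30,000/1,609 = 18.645; ordering cost = 18.645 × $205 = $3,822.25
Average inventory = 1,609/2 = 804.5; holding cost = 804.5 × $12 = $9,654.00
Purchase cost = D·C = 30,000 × 68 = $2,040,000.00
Total = $3,822.25 + $9,654.00 + $2,040,000.00 = $2,053,476.25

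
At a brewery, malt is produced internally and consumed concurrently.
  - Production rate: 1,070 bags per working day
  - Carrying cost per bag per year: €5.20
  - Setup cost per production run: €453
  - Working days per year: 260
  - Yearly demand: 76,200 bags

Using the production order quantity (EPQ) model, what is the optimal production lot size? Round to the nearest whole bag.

4,276 bags

Daily demand d = 76,200/260 = 293.077; p = 1070; 1 − d/p = 0.72610
EPQ = √(2DS / (H(1 − d/p)))
    = √(2 × 76,200 × 453 / (5.2 × 0.72610)) ≈ 4,276.05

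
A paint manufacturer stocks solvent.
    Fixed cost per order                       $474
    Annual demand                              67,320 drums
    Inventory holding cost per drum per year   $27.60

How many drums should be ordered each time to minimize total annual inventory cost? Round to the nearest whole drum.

1,521 drums

Optimal lot size Q* = (2 × 67,320 × $474 / $27.6)^½ ≈ 1,520.62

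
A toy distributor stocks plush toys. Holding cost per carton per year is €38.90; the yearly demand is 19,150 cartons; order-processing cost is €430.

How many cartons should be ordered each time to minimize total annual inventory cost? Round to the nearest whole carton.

651 cartons

2DS/H = 2·19,150·430/38.9 = 423,367.61
EOQ = √423,367.61 ≈ 650.67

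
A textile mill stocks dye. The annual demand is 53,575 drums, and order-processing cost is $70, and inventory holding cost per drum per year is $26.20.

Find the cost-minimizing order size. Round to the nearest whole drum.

535 drums

2DS/H = 2·53,575·70/26.2 = 286,278.63
EOQ = √286,278.63 ≈ 535.05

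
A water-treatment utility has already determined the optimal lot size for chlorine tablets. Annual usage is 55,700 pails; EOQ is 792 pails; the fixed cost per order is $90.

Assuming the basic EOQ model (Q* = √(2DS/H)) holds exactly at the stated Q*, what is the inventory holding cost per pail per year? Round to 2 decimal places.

$15.98

EOQ relation: Q² = 2DS/H, so rearrange for the unknown.
H = 2DS / Q² = 2 × 55,700 × 90 / 792² = 15.9837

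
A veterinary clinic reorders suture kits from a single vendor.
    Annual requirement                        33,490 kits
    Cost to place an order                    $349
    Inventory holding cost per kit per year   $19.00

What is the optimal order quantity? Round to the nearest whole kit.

1,109 kits

Optimal lot size Q* = (2 × 33,490 × $349 / $19)^½ ≈ 1,109.20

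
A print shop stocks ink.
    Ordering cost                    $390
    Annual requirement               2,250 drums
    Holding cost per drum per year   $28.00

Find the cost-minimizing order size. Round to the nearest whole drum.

2DS/H = 2·2,250·390/28 = 62,678.57
EOQ = √62,678.57 ≈ 250.36

250 drums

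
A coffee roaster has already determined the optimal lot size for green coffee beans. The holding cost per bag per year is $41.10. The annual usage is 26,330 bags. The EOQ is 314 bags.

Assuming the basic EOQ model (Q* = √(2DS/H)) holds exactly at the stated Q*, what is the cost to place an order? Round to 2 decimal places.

$76.95

From Q* = √(2DS/H) ⇒ Q*² = 2DS/H.
S = Q²H / (2D) = 314² × 41.1 / (2 × 26,330) = 76.9521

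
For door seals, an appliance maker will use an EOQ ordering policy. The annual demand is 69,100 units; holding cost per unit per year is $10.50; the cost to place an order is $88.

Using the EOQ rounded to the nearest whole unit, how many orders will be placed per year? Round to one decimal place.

2DS/H = 2·69,100·88/10.5 = 1,158,247.62
EOQ = √1,158,247.62 ≈ 1,076.22 → Q = 1,076
N = D/Q = 69,100/1,076 ≈ 64.219 orders/yr

64.2 orders per year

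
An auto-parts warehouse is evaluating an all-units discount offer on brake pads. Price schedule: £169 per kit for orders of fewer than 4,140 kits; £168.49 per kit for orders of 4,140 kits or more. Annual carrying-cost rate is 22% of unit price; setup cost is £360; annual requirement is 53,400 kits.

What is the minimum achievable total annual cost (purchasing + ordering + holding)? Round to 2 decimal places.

H₁ = 22%×£169 = £37.1800;  H₂ = 22%×£168.49 = £37.0678
EOQ₁ = √(2×53,400×360/37.1800) = 1,016.91  (< 4,140, feasible at tier 1)
EOQ₂ = √(2×53,400×360/37.0678) = 1,018.45  (< 4,140 → use Q = 4,140 at tier-2 price)
TC(tier 1 (EOQ₁), Q≈1,016.9) = £9,062,408.68
TC(tier 2, Q≈4,140.0) = £9,078,739.82
Minimum at tier 1 (EOQ₁): £9,062,408.68

£9,062,408.68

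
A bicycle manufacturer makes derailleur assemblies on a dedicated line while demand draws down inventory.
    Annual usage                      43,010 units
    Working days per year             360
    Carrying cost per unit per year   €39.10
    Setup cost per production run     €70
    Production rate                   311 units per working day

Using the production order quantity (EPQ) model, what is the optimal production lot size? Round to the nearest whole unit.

500 units

Daily demand d = 43,010/360 = 119.472; p = 311; 1 − d/p = 0.61584
EPQ = √(2DS / (H(1 − d/p)))
    = √(2 × 43,010 × 70 / (39.1 × 0.61584)) ≈ 500.06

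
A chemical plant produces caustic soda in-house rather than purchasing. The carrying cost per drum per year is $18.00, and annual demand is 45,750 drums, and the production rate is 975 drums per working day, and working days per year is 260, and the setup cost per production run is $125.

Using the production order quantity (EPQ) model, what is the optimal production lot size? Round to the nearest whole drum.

881 drums

Daily demand d = 45,750/260 = 175.962; p = 975; 1 − d/p = 0.81953
EPQ = √(2DS / (H(1 − d/p)))
    = √(2 × 45,750 × 125 / (18 × 0.81953)) ≈ 880.54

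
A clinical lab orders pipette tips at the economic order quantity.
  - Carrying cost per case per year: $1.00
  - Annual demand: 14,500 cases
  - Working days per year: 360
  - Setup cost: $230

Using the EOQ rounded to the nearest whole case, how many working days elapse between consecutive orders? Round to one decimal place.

2DS/H = 2·14,500·230/1 = 6,670,000.00
EOQ = √6,670,000.00 ≈ 2,582.63 → Q = 2,583 cases
T = Q/D × 360 days = 2,583/14,500 × 360 = 64.130 days

64.1 days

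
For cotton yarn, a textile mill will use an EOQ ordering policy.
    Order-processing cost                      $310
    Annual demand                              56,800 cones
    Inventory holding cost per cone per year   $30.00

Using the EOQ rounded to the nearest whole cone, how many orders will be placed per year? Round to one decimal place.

2DS/H = 2·56,800·310/30 = 1,173,866.67
EOQ = √1,173,866.67 ≈ 1,083.45 → Q = 1,083
N = D/Q = 56,800/1,083 ≈ 52.447 orders/yr

52.4 orders per year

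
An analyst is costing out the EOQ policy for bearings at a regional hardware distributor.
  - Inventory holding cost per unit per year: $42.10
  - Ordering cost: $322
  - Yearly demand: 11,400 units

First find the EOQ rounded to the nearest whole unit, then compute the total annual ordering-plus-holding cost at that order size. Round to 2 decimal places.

Optimal lot size Q* = (2 × 11,400 × $322 / $42.1)^½ ≈ 417.59 → Q = 418 units
Annual ordering cost = (D/Q)·S = (11,400/418) × 322 = $8,781.82
Annual holding cost  = (Q/2)·H = (418/2) × 42.1 = $8,798.90
Total = $8,781.82 + $8,798.90 = $17,580.72

$17,580.72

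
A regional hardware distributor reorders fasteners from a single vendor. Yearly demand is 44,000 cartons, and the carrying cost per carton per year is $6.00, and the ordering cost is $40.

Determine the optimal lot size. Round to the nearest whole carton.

766 cartons

EOQ = √(2DS/H) = √(2 × 44,000 × 40 / 6)
    = √(586,666.67) ≈ 765.94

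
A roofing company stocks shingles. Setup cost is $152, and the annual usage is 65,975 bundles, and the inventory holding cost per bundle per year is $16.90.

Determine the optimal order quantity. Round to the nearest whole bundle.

EOQ = √(2DS/H) = √(2 × 65,975 × 152 / 16.9)
    = √(1,186,769.23) ≈ 1,089.39

1,089 bundles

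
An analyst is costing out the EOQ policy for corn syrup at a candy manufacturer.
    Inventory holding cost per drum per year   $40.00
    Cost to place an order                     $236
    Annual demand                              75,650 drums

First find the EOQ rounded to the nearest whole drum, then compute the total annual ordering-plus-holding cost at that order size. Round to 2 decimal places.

$37,792.49

Optimal lot size Q* = (2 × 75,650 × $236 / $40)^½ ≈ 944.81 → Q = 945 drums
Ordering: D/Q × S = 75,650/945 × $236 = $18,892.49
Holding:  Q/2 × H = 945/2 × $40 = $18,900.00
Total = $18,892.49 + $18,900.00 = $37,792.49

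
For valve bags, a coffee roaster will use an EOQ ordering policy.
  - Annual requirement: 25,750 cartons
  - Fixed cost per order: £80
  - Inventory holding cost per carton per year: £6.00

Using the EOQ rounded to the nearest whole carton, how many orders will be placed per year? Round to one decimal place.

31.1 orders per year

Q* = √(2·D·S / H) = √(2·25,750·80 / 6) = √686,666.7 ≈ 828.65 → Q = 829
Orders per year = D/Q = 25,750 / 829 = 31.062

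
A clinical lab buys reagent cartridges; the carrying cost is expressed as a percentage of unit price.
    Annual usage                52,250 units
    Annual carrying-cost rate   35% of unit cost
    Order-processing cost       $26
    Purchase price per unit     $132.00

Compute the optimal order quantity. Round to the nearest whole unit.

243 units

Carrying cost H = $132 × 35% = $46.2000/unit/yr
EOQ = √(2DS/H) = √(2 × 52,250 × 26 / 46.2)
    = √(58,809.52) ≈ 242.51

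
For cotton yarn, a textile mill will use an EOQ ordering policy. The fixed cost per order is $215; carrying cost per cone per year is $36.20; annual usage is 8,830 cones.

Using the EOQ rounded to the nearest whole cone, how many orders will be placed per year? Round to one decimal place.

2DS/H = 2·8,830·215/36.2 = 104,886.74
EOQ = √104,886.74 ≈ 323.86 → Q = 324
N = D/Q = 8,830/324 ≈ 27.253 orders/yr

27.3 orders per year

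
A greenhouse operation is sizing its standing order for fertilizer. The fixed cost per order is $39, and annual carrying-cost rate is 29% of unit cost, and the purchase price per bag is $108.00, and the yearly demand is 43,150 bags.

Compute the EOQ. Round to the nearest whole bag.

H = i·C = 0.29 × $108 = $31.3200 per bag-year
EOQ = √(2DS/H) = √(2 × 43,150 × 39 / 31.32)
    = √(107,461.69) ≈ 327.81

328 bags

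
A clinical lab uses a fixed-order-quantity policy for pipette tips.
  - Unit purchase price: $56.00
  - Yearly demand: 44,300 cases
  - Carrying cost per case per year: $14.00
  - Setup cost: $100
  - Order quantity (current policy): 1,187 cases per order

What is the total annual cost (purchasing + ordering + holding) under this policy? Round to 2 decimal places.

Ordering: D/Q × S = 44,300/1,187 × $100 = $3,732.10
Holding:  Q/2 × H = 1,187/2 × $14 = $8,309.00
Purchase cost = D·C = 44,300 × 56 = $2,480,800.00
Total = $3,732.10 + $8,309.00 + $2,480,800.00 = $2,492,841.10

$2,492,841.10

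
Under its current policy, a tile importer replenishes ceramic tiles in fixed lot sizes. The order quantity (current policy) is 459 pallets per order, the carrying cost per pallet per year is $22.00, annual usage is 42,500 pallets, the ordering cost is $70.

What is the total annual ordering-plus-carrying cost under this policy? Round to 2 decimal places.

$11,530.48

Orders/yr = 42,500/459 = 92.593; ordering cost = 92.593 × $70 = $6,481.48
Average inventory = 459/2 = 229.5; holding cost = 229.5 × $22 = $5,049.00
Total = $6,481.48 + $5,049.00 = $11,530.48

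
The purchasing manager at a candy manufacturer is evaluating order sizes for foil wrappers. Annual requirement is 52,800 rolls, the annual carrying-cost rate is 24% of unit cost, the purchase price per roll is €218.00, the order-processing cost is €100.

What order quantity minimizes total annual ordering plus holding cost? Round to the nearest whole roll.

H = i·C = 0.24 × €218 = €52.3200 per roll-year
EOQ = √(2DS/H) = √(2 × 52,800 × 100 / 52.32)
    = √(201,834.86) ≈ 449.26

449 rolls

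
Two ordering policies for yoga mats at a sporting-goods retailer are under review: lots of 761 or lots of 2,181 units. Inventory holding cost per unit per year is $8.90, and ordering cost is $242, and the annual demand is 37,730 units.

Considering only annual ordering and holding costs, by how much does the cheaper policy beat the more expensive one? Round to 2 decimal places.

TC(Q) = (D/Q)S + (Q/2)H
TC(761) = (37,730/761)×242 + (761/2)×8.9 = $15,384.69
TC(2,181) = (37,730/2,181)×242 + (2,181/2)×8.9 = $13,891.91
Cheaper: Q = 2,181.  Difference = $1,492.78

$1,492.78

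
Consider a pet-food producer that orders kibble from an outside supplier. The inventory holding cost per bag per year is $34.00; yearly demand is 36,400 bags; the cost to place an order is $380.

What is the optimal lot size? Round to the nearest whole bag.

Q* = √(2·D·S / H) = √(2·36,400·380 / 34) = √813,647.1 ≈ 902.02

902 bags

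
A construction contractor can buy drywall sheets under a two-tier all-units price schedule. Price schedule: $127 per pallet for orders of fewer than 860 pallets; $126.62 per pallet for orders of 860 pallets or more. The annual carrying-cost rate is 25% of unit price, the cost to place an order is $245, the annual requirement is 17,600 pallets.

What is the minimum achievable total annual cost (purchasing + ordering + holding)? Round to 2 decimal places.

$2,247,137.60

H₁ = 25%×$127 = $31.7500;  H₂ = 25%×$126.62 = $31.6550
EOQ₁ = √(2×17,600×245/31.7500) = 521.17  (< 860, feasible at tier 1)
EOQ₂ = √(2×17,600×245/31.6550) = 521.96  (< 860 → use Q = 860 at tier-2 price)
TC(tier 1 (EOQ₁), Q≈521.2) = $2,251,747.27
TC(tier 2, Q≈860.0) = $2,247,137.60
Minimum at tier 2: $2,247,137.60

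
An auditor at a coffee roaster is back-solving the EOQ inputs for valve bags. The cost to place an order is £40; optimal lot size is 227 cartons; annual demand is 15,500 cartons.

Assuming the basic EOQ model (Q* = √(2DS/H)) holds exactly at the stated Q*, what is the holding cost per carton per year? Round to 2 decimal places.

From Q* = √(2DS/H) ⇒ Q*² = 2DS/H.
H = 2DS / Q² = 2 × 15,500 × 40 / 227² = 24.0641

£24.06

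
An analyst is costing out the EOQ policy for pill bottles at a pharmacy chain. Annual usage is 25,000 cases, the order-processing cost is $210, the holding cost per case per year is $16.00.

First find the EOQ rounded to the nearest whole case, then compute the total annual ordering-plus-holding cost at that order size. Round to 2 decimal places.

$12,961.48

Q* = √(2·D·S / H) = √(2·25,000·210 / 16) = √656,250.0 ≈ 810.09 → Q = 810 cases
Annual ordering cost = (D/Q)·S = (25,000/810) × 210 = $6,481.48
Annual holding cost  = (Q/2)·H = (810/2) × 16 = $6,480.00
Total = $6,481.48 + $6,480.00 = $12,961.48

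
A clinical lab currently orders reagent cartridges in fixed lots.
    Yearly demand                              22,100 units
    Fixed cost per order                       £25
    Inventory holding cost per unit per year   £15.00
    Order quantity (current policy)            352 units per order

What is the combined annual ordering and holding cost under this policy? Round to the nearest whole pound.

Orders/yr = 22,100/352 = 62.784; ordering cost = 62.784 × £25 = £1,569.60
Average inventory = 352/2 = 176; holding cost = 176 × £15 = £2,640.00
Total = £1,569.60 + £2,640.00 = £4,209.60

£4,210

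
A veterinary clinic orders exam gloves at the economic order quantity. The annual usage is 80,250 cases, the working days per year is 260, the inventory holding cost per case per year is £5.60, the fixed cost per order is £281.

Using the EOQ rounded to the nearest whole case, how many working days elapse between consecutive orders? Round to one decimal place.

Optimal lot size Q* = (2 × 80,250 × £281 / £5.6)^½ ≈ 2,837.90 → Q = 2,838 cases
Days between orders = 260 / (D/Q) = 260 / 28.277 ≈ 9.195

9.2 days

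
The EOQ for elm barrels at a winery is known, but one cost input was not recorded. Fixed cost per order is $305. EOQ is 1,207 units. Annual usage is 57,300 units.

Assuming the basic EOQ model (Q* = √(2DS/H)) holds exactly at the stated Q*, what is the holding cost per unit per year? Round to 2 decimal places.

$23.99

From Q* = √(2DS/H) ⇒ Q*² = 2DS/H.
H = 2DS / Q² = 2 × 57,300 × 305 / 1,207² = 23.9922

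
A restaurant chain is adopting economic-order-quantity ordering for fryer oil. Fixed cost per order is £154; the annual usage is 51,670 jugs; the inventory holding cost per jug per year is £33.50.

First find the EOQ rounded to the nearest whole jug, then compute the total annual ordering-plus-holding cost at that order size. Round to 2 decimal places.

Optimal lot size Q* = (2 × 51,670 × £154 / £33.5)^½ ≈ 689.24 → Q = 689 jugs
Ordering: D/Q × S = 51,670/689 × £154 = £11,548.88
Holding:  Q/2 × H = 689/2 × £33.5 = £11,540.75
Total = £11,548.88 + £11,540.75 = £23,089.63

£23,089.63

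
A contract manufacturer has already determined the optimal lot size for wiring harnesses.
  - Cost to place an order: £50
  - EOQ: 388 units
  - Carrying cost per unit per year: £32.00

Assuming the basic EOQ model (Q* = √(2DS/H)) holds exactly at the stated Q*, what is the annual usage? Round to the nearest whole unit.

48,174 units per year

EOQ relation: Q² = 2DS/H, so rearrange for the unknown.
D = Q²H / (2S) = 388² × 32 / (2 × 50) = 48,174.08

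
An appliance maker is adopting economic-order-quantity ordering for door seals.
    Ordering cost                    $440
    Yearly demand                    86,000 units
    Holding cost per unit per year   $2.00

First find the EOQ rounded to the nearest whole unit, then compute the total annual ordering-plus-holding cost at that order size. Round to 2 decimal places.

$12,302.85

Optimal lot size Q* = (2 × 86,000 × $440 / $2)^½ ≈ 6,151.42 → Q = 6,151 units
Orders/yr = 86,000/6,151 = 13.981; ordering cost = 13.981 × $440 = $6,151.85
Average inventory = 6,151/2 = 3075.5; holding cost = 3075.5 × $2 = $6,151.00
Total = $6,151.85 + $6,151.00 = $12,302.85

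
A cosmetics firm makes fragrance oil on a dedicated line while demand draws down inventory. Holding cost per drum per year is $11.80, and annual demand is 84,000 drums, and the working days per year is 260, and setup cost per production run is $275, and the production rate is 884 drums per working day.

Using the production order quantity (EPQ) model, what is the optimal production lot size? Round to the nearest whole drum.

Daily demand d = 84,000/260 = 323.077; p = 884; 1 − d/p = 0.63453
EPQ = √(2DS / (H(1 − d/p)))
    = √(2 × 84,000 × 275 / (11.8 × 0.63453)) ≈ 2,484.02

2,484 drums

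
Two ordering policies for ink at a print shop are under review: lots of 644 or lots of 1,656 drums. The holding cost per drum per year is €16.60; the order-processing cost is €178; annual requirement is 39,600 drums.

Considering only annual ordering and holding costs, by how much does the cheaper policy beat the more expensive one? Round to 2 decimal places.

€1,710.78

Annual cost at Q: ordering D·S/Q plus holding Q·H/2.
TC(644) = (39,600/644)×178 + (644/2)×16.6 = €16,290.54
TC(1,656) = (39,600/1,656)×178 + (1,656/2)×16.6 = €18,001.32
Cheaper: Q = 644.  Difference = €1,710.78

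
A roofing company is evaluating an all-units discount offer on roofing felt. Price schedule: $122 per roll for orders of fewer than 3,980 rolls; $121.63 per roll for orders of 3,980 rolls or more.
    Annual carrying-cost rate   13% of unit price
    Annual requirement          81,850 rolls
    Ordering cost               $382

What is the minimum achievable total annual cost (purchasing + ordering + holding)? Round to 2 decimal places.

$9,994,737.14

H₁ = 13%×$122 = $15.8600;  H₂ = 13%×$121.63 = $15.8119
EOQ₁ = √(2×81,850×382/15.8600) = 1,985.66  (< 3,980, feasible at tier 1)
EOQ₂ = √(2×81,850×382/15.8119) = 1,988.68  (< 3,980 → use Q = 3,980 at tier-2 price)
TC(tier 1 (EOQ₁), Q≈1,985.7) = $10,017,192.53
TC(tier 2, Q≈3,980.0) = $9,994,737.14
Minimum at tier 2: $9,994,737.14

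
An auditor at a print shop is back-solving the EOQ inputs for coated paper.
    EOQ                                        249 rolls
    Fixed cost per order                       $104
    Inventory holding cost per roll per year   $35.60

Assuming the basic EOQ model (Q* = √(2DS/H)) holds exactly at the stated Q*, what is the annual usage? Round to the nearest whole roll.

From Q* = √(2DS/H) ⇒ Q*² = 2DS/H.
D = Q²H / (2S) = 249² × 35.6 / (2 × 104) = 10,611.71

10,612 rolls per year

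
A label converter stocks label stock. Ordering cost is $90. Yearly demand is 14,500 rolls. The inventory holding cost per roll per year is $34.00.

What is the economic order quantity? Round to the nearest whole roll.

277 rolls

EOQ = √(2DS/H) = √(2 × 14,500 × 90 / 34)
    = √(76,764.71) ≈ 277.06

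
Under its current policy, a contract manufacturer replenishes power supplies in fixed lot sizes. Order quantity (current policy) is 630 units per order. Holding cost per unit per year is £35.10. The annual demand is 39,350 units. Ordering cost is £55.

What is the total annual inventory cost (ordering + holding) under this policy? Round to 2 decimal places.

£14,491.82

Orders/yr = 39,350/630 = 62.460; ordering cost = 62.460 × £55 = £3,435.32
Average inventory = 630/2 = 315; holding cost = 315 × £35.1 = £11,056.50
Total = £3,435.32 + £11,056.50 = £14,491.82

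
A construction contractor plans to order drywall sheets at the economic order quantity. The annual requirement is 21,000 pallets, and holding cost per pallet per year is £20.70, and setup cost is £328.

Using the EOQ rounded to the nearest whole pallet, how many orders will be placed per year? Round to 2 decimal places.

25.74 orders per year

EOQ = √(2DS/H) = √(2 × 21,000 × 328 / 20.7)
    = √(665,507.25) ≈ 815.79 → Q = 816
N = D/Q = 21,000/816 ≈ 25.735 orders/yr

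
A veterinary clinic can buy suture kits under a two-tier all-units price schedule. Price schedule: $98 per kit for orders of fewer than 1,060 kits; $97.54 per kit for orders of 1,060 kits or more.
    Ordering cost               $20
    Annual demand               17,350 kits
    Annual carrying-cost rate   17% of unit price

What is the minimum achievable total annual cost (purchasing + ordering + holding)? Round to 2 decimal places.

$1,701,434.71

H₁ = 17%×$98 = $16.6600;  H₂ = 17%×$97.54 = $16.5818
EOQ₁ = √(2×17,350×20/16.6600) = 204.10  (< 1,060, feasible at tier 1)
EOQ₂ = √(2×17,350×20/16.5818) = 204.58  (< 1,060 → use Q = 1,060 at tier-2 price)
TC(tier 1 (EOQ₁), Q≈204.1) = $1,703,700.30
TC(tier 2, Q≈1,060.0) = $1,701,434.71
Minimum at tier 2: $1,701,434.71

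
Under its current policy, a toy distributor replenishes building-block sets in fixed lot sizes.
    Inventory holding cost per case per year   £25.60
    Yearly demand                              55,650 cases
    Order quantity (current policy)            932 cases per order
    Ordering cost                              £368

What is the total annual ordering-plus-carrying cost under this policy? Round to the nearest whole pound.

Annual ordering cost = (D/Q)·S = (55,650/932) × 368 = £21,973.39
Annual holding cost  = (Q/2)·H = (932/2) × 25.6 = £11,929.60
Total = £21,973.39 + £11,929.60 = £33,902.99

£33,903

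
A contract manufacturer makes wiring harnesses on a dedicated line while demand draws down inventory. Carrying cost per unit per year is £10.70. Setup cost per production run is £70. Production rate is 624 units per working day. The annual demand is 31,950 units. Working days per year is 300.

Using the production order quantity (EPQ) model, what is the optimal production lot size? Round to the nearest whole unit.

710 units

d = 31,950/300 = 106.5000 units/day;  effective holding cost H(1 − d/p) = 10.7·(1 − 106.5000/624) = 8.87380
Q* = √(2DS / H_eff) = √(2·31,950·70 / 8.87380) ≈ 709.98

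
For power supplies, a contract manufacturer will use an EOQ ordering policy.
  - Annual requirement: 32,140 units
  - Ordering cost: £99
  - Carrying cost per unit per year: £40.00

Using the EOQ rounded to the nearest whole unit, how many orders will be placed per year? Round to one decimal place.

80.6 orders per year

EOQ = √(2DS/H) = √(2 × 32,140 × 99 / 40)
    = √(159,093.00) ≈ 398.86 → Q = 399
N = D/Q = 32,140/399 ≈ 80.551 orders/yr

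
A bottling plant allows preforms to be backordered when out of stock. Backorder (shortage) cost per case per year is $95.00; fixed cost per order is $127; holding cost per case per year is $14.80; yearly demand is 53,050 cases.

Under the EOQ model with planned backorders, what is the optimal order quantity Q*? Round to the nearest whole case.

1,026 cases

Q* = √(2DS/H) · √((H + b)/b)
   = √(2 × 53,050 × 127 / 14.8) · √((14.8 + 95) / 95)
   = 954.176 × 1.0751 ≈ 1,025.81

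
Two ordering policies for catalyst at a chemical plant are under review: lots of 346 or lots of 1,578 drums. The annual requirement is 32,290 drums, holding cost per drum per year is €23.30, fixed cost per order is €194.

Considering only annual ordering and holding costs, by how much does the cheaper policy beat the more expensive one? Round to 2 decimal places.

Annual cost at Q: ordering D·S/Q plus holding Q·H/2.
TC(346) = (32,290/346)×194 + (346/2)×23.3 = €22,135.70
TC(1,578) = (32,290/1,578)×194 + (1,578/2)×23.3 = €22,353.45
|ΔTC| = |€22,135.70 − €22,353.45| = €217.75

€217.75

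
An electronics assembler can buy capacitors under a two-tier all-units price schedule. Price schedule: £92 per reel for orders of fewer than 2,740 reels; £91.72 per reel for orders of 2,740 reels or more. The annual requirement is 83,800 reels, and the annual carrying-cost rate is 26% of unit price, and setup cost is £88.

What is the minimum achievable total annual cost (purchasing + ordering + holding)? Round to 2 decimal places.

H₁ = 26%×£92 = £23.9200;  H₂ = 26%×£91.72 = £23.8472
EOQ₁ = √(2×83,800×88/23.9200) = 785.23  (< 2,740, feasible at tier 1)
EOQ₂ = √(2×83,800×88/23.8472) = 786.43  (< 2,740 → use Q = 2,740 at tier-2 price)
TC(tier 1 (EOQ₁), Q≈785.2) = £7,728,382.74
TC(tier 2, Q≈2,740.0) = £7,721,498.05
Minimum at tier 2: £7,721,498.05

£7,721,498.05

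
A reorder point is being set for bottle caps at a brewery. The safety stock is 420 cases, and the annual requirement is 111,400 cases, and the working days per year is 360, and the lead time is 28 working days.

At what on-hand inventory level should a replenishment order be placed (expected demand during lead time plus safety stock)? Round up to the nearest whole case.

Daily demand d = 111,400 / 360 = 309.444 cases/day
Demand during lead time = 309.444 × 28 = 8,664.44
Reorder point = 8,664.44 + 420 = 9,084.44 → round up

9,085 cases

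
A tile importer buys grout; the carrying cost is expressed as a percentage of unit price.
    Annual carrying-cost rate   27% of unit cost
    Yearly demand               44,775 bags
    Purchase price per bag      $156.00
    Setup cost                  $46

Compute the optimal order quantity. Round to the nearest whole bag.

Carrying cost H = $156 × 27% = $42.1200/bag/yr
Optimal lot size Q* = (2 × 44,775 × $46 / $42.12)^½ ≈ 312.73

313 bags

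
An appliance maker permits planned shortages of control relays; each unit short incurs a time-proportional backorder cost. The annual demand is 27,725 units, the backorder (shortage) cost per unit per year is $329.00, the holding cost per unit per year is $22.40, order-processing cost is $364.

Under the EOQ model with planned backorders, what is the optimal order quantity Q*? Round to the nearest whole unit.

981 units

Q* = √(2DS/H) · √((H + b)/b)
   = √(2 × 27,725 × 364 / 22.4) · √((22.4 + 329) / 329)
   = 949.243 × 1.0335 ≈ 981.03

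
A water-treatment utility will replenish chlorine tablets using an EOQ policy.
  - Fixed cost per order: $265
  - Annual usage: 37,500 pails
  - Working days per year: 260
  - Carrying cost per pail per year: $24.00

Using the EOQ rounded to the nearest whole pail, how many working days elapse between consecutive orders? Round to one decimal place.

EOQ = √(2DS/H) = √(2 × 37,500 × 265 / 24)
    = √(828,125.00) ≈ 910.01 → Q = 910 pails
Cycle time = (working days × Q)/D = (260 × 910) / 37,500 = 6.309 days

6.3 days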